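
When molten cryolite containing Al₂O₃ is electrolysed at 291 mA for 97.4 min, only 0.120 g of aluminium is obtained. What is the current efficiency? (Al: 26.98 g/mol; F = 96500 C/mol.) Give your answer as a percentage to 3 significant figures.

Q = 0.291 × 5844 = 1701 C
n(e⁻) = 1701 / 96500 = 0.01763 mol
Al³⁺ + 3e⁻ → Al, so theoretical n(Al) = 0.005877 mol → 0.1586 g
Efficiency = 0.120 / 0.1586 = 0.7566 = 75.7%

75.7%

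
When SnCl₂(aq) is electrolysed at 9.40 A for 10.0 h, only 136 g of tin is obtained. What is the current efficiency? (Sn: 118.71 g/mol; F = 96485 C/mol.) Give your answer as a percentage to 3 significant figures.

65.3%

Q = 9.40 × 36000 = 3.384×10^5 C
n(e⁻) = 3.384×10^5 / 96485 = 3.507 mol
Sn²⁺ + 2e⁻ → Sn, so theoretical n(Sn) = 1.754 mol → 208.2 g
Efficiency = 136 / 208.2 = 0.6532 = 65.3%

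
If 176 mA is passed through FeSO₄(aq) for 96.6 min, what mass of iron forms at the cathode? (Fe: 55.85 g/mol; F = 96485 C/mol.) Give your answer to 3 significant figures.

Q = 0.176 A × 5796 s = 1020 C
n(e⁻) = Q/F = 1020/96485 = 0.01057 mol
Fe²⁺ + 2e⁻ → Fe, so n(Fe) = 0.01057 / 2 = 0.005285 mol
m = 0.005285 × 55.85 = 0.295 g

0.295 g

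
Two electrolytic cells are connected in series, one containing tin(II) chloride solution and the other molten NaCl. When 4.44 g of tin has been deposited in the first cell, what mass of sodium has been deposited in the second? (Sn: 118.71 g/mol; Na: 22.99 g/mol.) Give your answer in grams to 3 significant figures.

n(Sn) = 4.44 / 118.71 = 0.03740 mol
Sn²⁺ + 2e⁻ → Sn, so n(e⁻) = 2 × 0.03740 = 0.07480 mol
Since the cells are in series, n(e⁻) in the Na cell is also 0.07480 mol.
Na⁺ + e⁻ → Na, so n(Na) = 0.07480 mol
m(Na) = 0.07480 × 22.99 = 1.72 g

1.72 g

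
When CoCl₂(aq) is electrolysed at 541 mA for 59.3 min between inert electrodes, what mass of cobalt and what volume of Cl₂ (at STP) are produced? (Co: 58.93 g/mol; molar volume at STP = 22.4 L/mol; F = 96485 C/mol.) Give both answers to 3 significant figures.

0.588 g Co; 0.223 L Cl₂

Q = 0.541 × 3558 = 1925 C; n(e⁻) = 1925 / 96485 = 0.01995 mol
Cathode: Co²⁺ + 2e⁻ → Co → n(Co) = 0.01995/2 = 0.009975 mol → 0.588 g
Anode: 2Cl⁻ → Cl₂ + 2e⁻ → n(Cl₂) = 0.01995/2 = 0.009975 mol → 0.223 L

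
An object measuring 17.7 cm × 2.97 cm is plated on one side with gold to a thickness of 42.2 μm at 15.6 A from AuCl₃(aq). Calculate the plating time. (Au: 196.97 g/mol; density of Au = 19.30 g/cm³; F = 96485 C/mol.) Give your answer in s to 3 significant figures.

Plated area = 17.7 × 2.97 = 52.57 cm²
Volume = 52.57 × 42.2×10⁻⁴ cm = 0.2218 cm³
m(Au) = 0.2218 × 19.30 = 4.281 g
n(Au) = 4.281 / 196.97 = 0.02173 mol; n(e⁻) = 3 × 0.02173 = 0.06519 mol
Q = 0.06519 × 96485 = 6290 C
t = 6290 / 15.6 = 403.2 s

403 s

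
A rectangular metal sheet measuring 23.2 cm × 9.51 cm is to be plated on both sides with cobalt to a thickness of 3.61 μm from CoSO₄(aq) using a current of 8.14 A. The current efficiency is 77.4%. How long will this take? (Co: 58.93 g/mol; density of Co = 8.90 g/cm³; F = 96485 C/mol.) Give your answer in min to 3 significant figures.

12.3 min

Plated area = 2 × 23.2 × 9.51 = 441.3 cm²
Volume = 441.3 × 3.61×10⁻⁴ cm = 0.1593 cm³
m(Co) = 0.1593 × 8.90 = 1.418 g
n(Co) = 1.418 / 58.93 = 0.02406 mol; n(e⁻) = 2 × 0.02406 = 0.04812 mol
Q = 0.04812 × 96485 / 0.774 = 5999 C
t = 5999 / 8.14 = 737.0 s = 12.3 min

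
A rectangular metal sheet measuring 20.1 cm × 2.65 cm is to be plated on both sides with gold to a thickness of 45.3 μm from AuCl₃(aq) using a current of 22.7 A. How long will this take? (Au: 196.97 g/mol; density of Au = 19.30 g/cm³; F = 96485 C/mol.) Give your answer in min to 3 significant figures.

10.0 min

Plated area = 2 × 20.1 × 2.65 = 106.5 cm²
Volume = 106.5 × 45.3×10⁻⁴ cm = 0.4824 cm³
m(Au) = 0.4824 × 19.30 = 9.310 g
n(Au) = 9.310 / 196.97 = 0.04727 mol; n(e⁻) = 3 × 0.04727 = 0.1418 mol
Q = 0.1418 × 96485 = 13680 C
t = 13680 / 22.7 = 602.6 s = 10.0 min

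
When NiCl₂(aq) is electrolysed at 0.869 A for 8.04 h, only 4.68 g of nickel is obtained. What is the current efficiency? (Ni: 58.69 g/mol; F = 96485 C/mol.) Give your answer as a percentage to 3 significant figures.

Q = 0.869 × 28944 = 25150 C
n(e⁻) = 25150 / 96485 = 0.2607 mol
Ni²⁺ + 2e⁻ → Ni, so theoretical n(Ni) = 0.1304 mol → 7.653 g
Efficiency = 4.68 / 7.653 = 0.6115 = 61.2%

61.2%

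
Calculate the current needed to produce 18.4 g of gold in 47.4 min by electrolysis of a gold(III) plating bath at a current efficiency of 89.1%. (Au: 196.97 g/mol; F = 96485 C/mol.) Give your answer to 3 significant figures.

10.7 A

n(Au) = 18.4 / 196.97 = 0.09342 mol
Au³⁺ + 3e⁻ → Au, so n(e⁻) = 3 × 0.09342 = 0.2803 mol
Q = 0.2803 × 96485 / 0.891 = 30350 C
I = Q / t = 30350 / 2844 s = 10.7 A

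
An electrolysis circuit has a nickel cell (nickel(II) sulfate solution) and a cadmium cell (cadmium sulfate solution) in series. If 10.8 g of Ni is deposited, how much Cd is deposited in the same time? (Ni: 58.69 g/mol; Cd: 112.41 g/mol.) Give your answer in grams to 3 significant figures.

20.7 g

n(Ni) = 10.8 / 58.69 = 0.1840 mol
Ni²⁺ + 2e⁻ → Ni, so n(e⁻) = 2 × 0.1840 = 0.3680 mol
Same current for the same time ⇒ same n(e⁻) = 0.3680 mol in both cells.
Cd²⁺ + 2e⁻ → Cd, so n(Cd) = 0.3680 / 2 = 0.1840 mol
m(Cd) = 0.1840 × 112.41 = 20.7 g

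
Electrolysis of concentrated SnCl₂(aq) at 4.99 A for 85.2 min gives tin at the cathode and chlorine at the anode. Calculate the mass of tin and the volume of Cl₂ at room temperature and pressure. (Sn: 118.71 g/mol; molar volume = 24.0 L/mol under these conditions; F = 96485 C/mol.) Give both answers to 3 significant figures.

15.7 g Sn; 3.17 L Cl₂

Q = 4.99 × 5112 = 25510 C; n(e⁻) = 25510 / 96485 = 0.2644 mol
Cathode: Sn²⁺ + 2e⁻ → Sn → n(Sn) = 0.2644/2 = 0.1322 mol → 15.7 g
Anode: 2Cl⁻ → Cl₂ + 2e⁻ → n(Cl₂) = 0.2644/2 = 0.1322 mol → 3.17 L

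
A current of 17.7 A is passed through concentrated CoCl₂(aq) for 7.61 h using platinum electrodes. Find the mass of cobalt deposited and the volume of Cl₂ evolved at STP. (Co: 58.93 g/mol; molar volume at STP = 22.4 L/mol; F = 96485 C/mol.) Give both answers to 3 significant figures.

148 g Co; 56.3 L Cl₂

Q = 17.7 × 27396 = 4.849×10^5 C; n(e⁻) = 4.849×10^5 / 96485 = 5.026 mol
Cathode: Co²⁺ + 2e⁻ → Co → n(Co) = 5.026/2 = 2.513 mol → 148 g
Anode: 2Cl⁻ → Cl₂ + 2e⁻ → n(Cl₂) = 5.026/2 = 2.513 mol → 56.3 L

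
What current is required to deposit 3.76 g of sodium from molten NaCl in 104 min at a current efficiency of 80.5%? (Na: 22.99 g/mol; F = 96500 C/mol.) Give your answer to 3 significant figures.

3.14 A

n(Na) = 3.76 / 22.99 = 0.1635 mol
Na⁺ + e⁻ → Na, so n(e⁻) = 0.1635 mol
Q = 0.1635 × 96500 / 0.805 = 19600 C
I = Q / t = 19600 / 6240 s = 3.14 A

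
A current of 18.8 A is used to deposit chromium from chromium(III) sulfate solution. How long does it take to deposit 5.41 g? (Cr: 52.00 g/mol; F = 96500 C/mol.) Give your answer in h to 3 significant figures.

n(Cr) = 5.41 / 52.00 = 0.1040 mol
Cr³⁺ + 3e⁻ → Cr, so n(e⁻) = 3 × 0.1040 = 0.3120 mol
Q = 0.3120 × 96500 = 30110 C
t = Q / I = 30110 / 18.8 = 1602 s = 0.445 h

0.445 h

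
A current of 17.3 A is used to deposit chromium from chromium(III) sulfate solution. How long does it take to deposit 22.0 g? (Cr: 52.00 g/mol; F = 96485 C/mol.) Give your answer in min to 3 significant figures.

n(Cr) = 22.0 / 52.00 = 0.4231 mol
Cr³⁺ + 3e⁻ → Cr, so n(e⁻) = 3 × 0.4231 = 1.269 mol
Q = 1.269 × 96485 = 1.224×10^5 C
t = Q / I = 1.224×10^5 / 17.3 = 7075 s = 118 min

118 min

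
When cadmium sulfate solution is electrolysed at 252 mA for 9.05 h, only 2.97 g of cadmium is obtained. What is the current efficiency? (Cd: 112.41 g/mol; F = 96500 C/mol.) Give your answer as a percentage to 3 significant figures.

62.1%

Q = 0.252 × 32580 = 8210 C
n(e⁻) = 8210 / 96500 = 0.08508 mol
Cd²⁺ + 2e⁻ → Cd, so theoretical n(Cd) = 0.04254 mol → 4.782 g
Efficiency = 2.97 / 4.782 = 0.6211 = 62.1%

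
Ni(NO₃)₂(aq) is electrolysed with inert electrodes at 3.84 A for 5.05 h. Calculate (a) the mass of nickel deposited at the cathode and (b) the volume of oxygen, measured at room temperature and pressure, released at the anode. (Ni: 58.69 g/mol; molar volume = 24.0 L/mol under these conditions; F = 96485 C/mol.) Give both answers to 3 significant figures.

Q = 3.84 × 18180 = 69810 C; n(e⁻) = 69810 / 96485 = 0.7235 mol
Cathode: Ni²⁺ + 2e⁻ → Ni → n(Ni) = 0.7235/2 = 0.3618 mol → 21.2 g
Anode: 2H₂O → O₂ + 4H⁺ + 4e⁻ → n(O₂) = 0.7235/4 = 0.1809 mol → 4.34 L

21.2 g Ni; 4.34 L O₂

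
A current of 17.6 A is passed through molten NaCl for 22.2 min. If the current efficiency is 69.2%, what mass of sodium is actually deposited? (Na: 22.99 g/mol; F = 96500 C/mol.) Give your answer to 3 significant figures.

3.86 g

Q = 17.6 × 1332 = 23440 C
n(e⁻) = 23440 / 96500 = 0.2429 mol
Na⁺ + e⁻ → Na, so theoretical m(Na) = 0.2429 × 22.99 = 5.584 g
Actual mass = 69.2% × 5.584 = 3.86 g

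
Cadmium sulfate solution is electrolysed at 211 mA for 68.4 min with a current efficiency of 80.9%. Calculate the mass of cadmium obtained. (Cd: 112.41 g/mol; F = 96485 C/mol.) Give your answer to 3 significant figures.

0.408 g

Q = 0.211 × 4104 = 865.9 C
n(e⁻) = 865.9 / 96485 = 0.008974 mol
Cd²⁺ + 2e⁻ → Cd, so theoretical m(Cd) = 0.004487 × 112.41 = 0.5044 g
Actual mass = 80.9% × 0.5044 = 0.408 g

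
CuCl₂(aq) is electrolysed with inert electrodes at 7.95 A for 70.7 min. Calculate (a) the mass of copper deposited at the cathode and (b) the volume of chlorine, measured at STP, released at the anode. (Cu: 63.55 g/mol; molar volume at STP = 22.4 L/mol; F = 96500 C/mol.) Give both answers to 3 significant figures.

11.1 g Cu; 3.91 L Cl₂

Q = 7.95 × 4242 = 33720 C; n(e⁻) = 33720 / 96500 = 0.3494 mol
Cathode: Cu²⁺ + 2e⁻ → Cu → n(Cu) = 0.3494/2 = 0.1747 mol → 11.1 g
Anode: 2Cl⁻ → Cl₂ + 2e⁻ → n(Cl₂) = 0.3494/2 = 0.1747 mol → 3.91 L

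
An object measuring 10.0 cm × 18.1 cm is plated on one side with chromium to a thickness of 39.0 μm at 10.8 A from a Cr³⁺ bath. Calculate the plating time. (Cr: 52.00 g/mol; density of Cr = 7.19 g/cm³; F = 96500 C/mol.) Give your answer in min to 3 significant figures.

43.6 min

Plated area = 10.0 × 18.1 = 181.0 cm²
Volume = 181.0 × 39.0×10⁻⁴ cm = 0.7059 cm³
m(Cr) = 0.7059 × 7.19 = 5.075 g
n(Cr) = 5.075 / 52.00 = 0.09760 mol; n(e⁻) = 3 × 0.09760 = 0.2928 mol
Q = 0.2928 × 96500 = 28260 C
t = 28260 / 10.8 = 2617 s = 43.6 min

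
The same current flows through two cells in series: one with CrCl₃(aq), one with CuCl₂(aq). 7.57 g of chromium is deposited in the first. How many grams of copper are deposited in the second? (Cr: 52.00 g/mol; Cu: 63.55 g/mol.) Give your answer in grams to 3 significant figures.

n(Cr) = 7.57 / 52.00 = 0.1456 mol
Cr³⁺ + 3e⁻ → Cr, so n(e⁻) = 3 × 0.1456 = 0.4368 mol
Since the cells are in series, n(e⁻) in the Cu cell is also 0.4368 mol.
Cu²⁺ + 2e⁻ → Cu, so n(Cu) = 0.4368 / 2 = 0.2184 mol
m(Cu) = 0.2184 × 63.55 = 13.9 g

13.9 g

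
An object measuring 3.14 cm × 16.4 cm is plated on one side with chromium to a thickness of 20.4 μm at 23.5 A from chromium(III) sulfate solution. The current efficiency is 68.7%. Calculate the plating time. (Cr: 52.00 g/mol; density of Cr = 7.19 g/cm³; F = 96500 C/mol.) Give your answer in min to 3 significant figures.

Plated area = 3.14 × 16.4 = 51.50 cm²
Volume = 51.50 × 20.4×10⁻⁴ cm = 0.1051 cm³
m(Cr) = 0.1051 × 7.19 = 0.7557 g
n(Cr) = 0.7557 / 52.00 = 0.01453 mol; n(e⁻) = 3 × 0.01453 = 0.04359 mol
Q = 0.04359 × 96500 / 0.687 = 6123 C
t = 6123 / 23.5 = 260.6 s = 4.34 min

4.34 min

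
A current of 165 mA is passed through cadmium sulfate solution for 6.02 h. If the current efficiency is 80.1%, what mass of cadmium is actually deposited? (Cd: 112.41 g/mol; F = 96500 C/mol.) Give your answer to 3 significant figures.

Q = 0.165 × 21672 = 3576 C
n(e⁻) = 3576 / 96500 = 0.03706 mol
Cd²⁺ + 2e⁻ → Cd, so theoretical m(Cd) = 0.01853 × 112.41 = 2.083 g
Actual mass = 80.1% × 2.083 = 1.67 g

1.67 g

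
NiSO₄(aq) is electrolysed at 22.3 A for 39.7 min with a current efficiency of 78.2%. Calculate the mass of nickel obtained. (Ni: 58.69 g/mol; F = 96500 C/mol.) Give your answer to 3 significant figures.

Q = 22.3 × 2382 = 53120 C
n(e⁻) = 53120 / 96500 = 0.5505 mol
Ni²⁺ + 2e⁻ → Ni, so theoretical m(Ni) = 0.2753 × 58.69 = 16.16 g
Actual mass = 78.2% × 16.16 = 12.6 g

12.6 g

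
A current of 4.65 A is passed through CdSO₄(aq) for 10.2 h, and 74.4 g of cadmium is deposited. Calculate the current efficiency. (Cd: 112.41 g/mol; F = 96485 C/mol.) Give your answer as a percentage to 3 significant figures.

74.8%

Q = 4.65 × 36720 = 1.707×10^5 C
n(e⁻) = 1.707×10^5 / 96485 = 1.769 mol
Cd²⁺ + 2e⁻ → Cd, so theoretical n(Cd) = 0.8845 mol → 99.43 g
Efficiency = 74.4 / 99.43 = 0.7483 = 74.8%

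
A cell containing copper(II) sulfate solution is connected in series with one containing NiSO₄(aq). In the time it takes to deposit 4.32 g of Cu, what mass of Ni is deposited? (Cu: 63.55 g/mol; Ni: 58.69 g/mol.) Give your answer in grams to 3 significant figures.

3.99 g

n(Cu) = 4.32 / 63.55 = 0.06798 mol
Cu²⁺ + 2e⁻ → Cu, so n(e⁻) = 2 × 0.06798 = 0.1360 mol
In series, the same 0.1360 mol of electrons flows through the second cell.
Ni²⁺ + 2e⁻ → Ni, so n(Ni) = 0.1360 / 2 = 0.06800 mol
m(Ni) = 0.06800 × 58.69 = 3.99 g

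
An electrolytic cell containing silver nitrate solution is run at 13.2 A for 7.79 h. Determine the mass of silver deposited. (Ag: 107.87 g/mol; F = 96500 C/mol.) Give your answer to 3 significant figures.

Charge passed = 13.2 × 28044 = 3.702×10^5 C
Moles of electrons = 3.702×10^5 / 96500 = 3.836 mol
Ag⁺ + e⁻ → Ag, so n(Ag) = 3.836 mol
m = 3.836 × 107.87 = 414 g

414 g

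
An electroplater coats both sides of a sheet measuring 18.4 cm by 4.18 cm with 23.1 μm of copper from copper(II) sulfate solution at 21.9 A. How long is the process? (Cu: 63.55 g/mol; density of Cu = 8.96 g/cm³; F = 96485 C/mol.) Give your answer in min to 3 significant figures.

Plated area = 2 × 18.4 × 4.18 = 153.8 cm²
Volume = 153.8 × 23.1×10⁻⁴ cm = 0.3553 cm³
m(Cu) = 0.3553 × 8.96 = 3.183 g
n(Cu) = 3.183 / 63.55 = 0.05009 mol; n(e⁻) = 2 × 0.05009 = 0.1002 mol
Q = 0.1002 × 96485 = 9668 C
t = 9668 / 21.9 = 441.5 s = 7.36 min

7.36 min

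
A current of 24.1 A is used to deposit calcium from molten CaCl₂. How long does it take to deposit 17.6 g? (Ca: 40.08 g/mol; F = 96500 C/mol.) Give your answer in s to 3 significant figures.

3520 s

n(Ca) = 17.6 / 40.08 = 0.4391 mol
Ca²⁺ + 2e⁻ → Ca, so n(e⁻) = 2 × 0.4391 = 0.8782 mol
Q = 0.8782 × 96500 = 84750 C
t = Q / I = 84750 / 24.1 = 3517 s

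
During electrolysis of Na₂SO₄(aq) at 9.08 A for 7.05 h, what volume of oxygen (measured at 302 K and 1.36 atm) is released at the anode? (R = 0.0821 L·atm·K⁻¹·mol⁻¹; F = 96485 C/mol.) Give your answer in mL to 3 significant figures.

10900 mL

Q = 9.08 A × 25380 s = 2.305×10^5 C
Moles of electrons = 2.305×10^5 / 96485 = 2.389 mol
2H₂O → O₂ + 4H⁺ + 4e⁻, so n(O₂) = 2.389 / 4 = 0.5973 mol
V = nRT/P = 0.5973 × 0.0821 × 302 / 1.36 = 10.89 L
= 10900 mL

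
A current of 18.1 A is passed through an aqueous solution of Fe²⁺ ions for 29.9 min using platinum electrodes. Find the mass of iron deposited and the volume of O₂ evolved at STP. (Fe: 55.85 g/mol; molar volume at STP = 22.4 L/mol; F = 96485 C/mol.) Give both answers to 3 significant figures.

Q = 18.1 × 1794 = 32470 C; n(e⁻) = 32470 / 96485 = 0.3365 mol
Cathode: Fe²⁺ + 2e⁻ → Fe → n(Fe) = 0.3365/2 = 0.1683 mol → 9.40 g
Anode: 2H₂O → O₂ + 4H⁺ + 4e⁻ → n(O₂) = 0.3365/4 = 0.08413 mol → 1.88 L

9.40 g Fe; 1.88 L O₂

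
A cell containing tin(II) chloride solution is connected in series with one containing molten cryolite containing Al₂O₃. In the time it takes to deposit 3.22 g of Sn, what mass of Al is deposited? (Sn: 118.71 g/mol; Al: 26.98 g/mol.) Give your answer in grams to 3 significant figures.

n(Sn) = 3.22 / 118.71 = 0.02712 mol
Sn²⁺ + 2e⁻ → Sn, so n(e⁻) = 2 × 0.02712 = 0.05424 mol
Since the cells are in series, n(e⁻) in the Al cell is also 0.05424 mol.
Al³⁺ + 3e⁻ → Al, so n(Al) = 0.05424 / 3 = 0.01808 mol
m(Al) = 0.01808 × 26.98 = 0.488 g

0.488 g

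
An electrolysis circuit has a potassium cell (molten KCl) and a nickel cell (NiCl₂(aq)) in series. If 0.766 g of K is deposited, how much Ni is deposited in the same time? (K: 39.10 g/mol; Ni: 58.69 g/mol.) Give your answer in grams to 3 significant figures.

n(K) = 0.766 / 39.10 = 0.01959 mol
K⁺ + e⁻ → K, so n(e⁻) = 0.01959 mol
Since the cells are in series, n(e⁻) in the Ni cell is also 0.01959 mol.
Ni²⁺ + 2e⁻ → Ni, so n(Ni) = 0.01959 / 2 = 0.009795 mol
m(Ni) = 0.009795 × 58.69 = 0.575 g

0.575 g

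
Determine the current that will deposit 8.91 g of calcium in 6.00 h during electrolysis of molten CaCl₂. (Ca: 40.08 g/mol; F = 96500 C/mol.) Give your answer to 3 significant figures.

1.99 A

n(Ca) = 8.91 / 40.08 = 0.2223 mol
Ca²⁺ + 2e⁻ → Ca, so n(e⁻) = 2 × 0.2223 = 0.4446 mol
Q = 0.4446 × 96500 = 42900 C
I = Q / t = 42900 / 21600 s = 1.99 A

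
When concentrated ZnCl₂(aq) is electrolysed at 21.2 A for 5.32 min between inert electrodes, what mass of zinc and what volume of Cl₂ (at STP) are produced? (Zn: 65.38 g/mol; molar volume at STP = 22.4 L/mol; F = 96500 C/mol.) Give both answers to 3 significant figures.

2.29 g Zn; 0.785 L Cl₂

Q = 21.2 × 319.2 = 6767 C; n(e⁻) = 6767 / 96500 = 0.07012 mol
Cathode: Zn²⁺ + 2e⁻ → Zn → n(Zn) = 0.07012/2 = 0.03506 mol → 2.29 g
Anode: 2Cl⁻ → Cl₂ + 2e⁻ → n(Cl₂) = 0.07012/2 = 0.03506 mol → 0.785 L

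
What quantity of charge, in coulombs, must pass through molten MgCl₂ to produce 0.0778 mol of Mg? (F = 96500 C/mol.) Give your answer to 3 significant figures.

Mg²⁺ + 2e⁻ → Mg, so n(e⁻) = 2 × 0.0778 = 0.1556 mol
Q = 0.1556 × 96500 = 15020 C

15000 C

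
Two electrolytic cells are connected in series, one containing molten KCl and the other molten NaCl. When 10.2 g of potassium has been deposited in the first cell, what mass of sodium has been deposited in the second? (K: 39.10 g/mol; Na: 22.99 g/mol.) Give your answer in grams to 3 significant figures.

n(K) = 10.2 / 39.10 = 0.2609 mol
K⁺ + e⁻ → K, so n(e⁻) = 0.2609 mol
Same current for the same time ⇒ same n(e⁻) = 0.2609 mol in both cells.
Na⁺ + e⁻ → Na, so n(Na) = 0.2609 mol
m(Na) = 0.2609 × 22.99 = 6.00 g

6.00 g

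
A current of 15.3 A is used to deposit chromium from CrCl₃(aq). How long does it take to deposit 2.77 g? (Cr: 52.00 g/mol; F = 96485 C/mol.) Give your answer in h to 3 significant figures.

n(Cr) = 2.77 / 52.00 = 0.05327 mol
Cr³⁺ + 3e⁻ → Cr, so n(e⁻) = 3 × 0.05327 = 0.1598 mol
Q = 0.1598 × 96485 = 15420 C
t = Q / I = 15420 / 15.3 = 1008 s = 0.280 h

0.280 h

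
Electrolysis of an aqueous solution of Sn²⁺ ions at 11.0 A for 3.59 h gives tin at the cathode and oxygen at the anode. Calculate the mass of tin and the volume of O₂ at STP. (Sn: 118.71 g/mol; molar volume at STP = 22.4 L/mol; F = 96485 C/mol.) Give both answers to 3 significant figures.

Q = 11.0 × 12924 = 1.422×10^5 C; n(e⁻) = 1.422×10^5 / 96485 = 1.474 mol
Cathode: Sn²⁺ + 2e⁻ → Sn → n(Sn) = 1.474/2 = 0.7370 mol → 87.5 g
Anode: 2H₂O → O₂ + 4H⁺ + 4e⁻ → n(O₂) = 1.474/4 = 0.3685 mol → 8.25 L

87.5 g Sn; 8.25 L O₂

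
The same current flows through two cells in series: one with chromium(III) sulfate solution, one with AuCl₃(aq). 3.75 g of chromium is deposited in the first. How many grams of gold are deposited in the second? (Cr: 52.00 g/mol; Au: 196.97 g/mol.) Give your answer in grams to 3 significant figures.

14.2 g

n(Cr) = 3.75 / 52.00 = 0.07212 mol
Cr³⁺ + 3e⁻ → Cr, so n(e⁻) = 3 × 0.07212 = 0.2164 mol
Since the cells are in series, n(e⁻) in the Au cell is also 0.2164 mol.
Au³⁺ + 3e⁻ → Au, so n(Au) = 0.2164 / 3 = 0.07213 mol
m(Au) = 0.07213 × 196.97 = 14.2 g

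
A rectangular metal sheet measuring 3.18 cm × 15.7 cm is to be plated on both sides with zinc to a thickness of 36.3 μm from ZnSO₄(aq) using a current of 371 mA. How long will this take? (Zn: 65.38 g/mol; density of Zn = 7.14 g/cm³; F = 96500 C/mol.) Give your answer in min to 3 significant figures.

343 min

Plated area = 2 × 3.18 × 15.7 = 99.85 cm²
Volume = 99.85 × 36.3×10⁻⁴ cm = 0.3625 cm³
m(Zn) = 0.3625 × 7.14 = 2.588 g
n(Zn) = 2.588 / 65.38 = 0.03958 mol; n(e⁻) = 2 × 0.03958 = 0.07916 mol
Q = 0.07916 × 96500 = 7639 C
t = 7639 / 0.371 = 20590 s = 343 min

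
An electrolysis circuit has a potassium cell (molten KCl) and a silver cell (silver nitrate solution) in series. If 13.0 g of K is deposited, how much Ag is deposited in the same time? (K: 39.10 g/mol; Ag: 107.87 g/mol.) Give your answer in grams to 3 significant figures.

35.9 g

n(K) = 13.0 / 39.10 = 0.3325 mol
K⁺ + e⁻ → K, so n(e⁻) = 0.3325 mol
The cells are in series, so the same charge (and hence the same n(e⁻) = 0.3325 mol) passes through both.
Ag⁺ + e⁻ → Ag, so n(Ag) = 0.3325 mol
m(Ag) = 0.3325 × 107.87 = 35.9 g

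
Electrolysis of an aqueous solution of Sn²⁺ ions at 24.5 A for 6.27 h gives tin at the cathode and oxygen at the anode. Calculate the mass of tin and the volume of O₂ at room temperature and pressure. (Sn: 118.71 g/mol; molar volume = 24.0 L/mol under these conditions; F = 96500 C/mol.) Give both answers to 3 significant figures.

340 g Sn; 34.4 L O₂

Q = 24.5 × 22572 = 5.530×10^5 C; n(e⁻) = 5.530×10^5 / 96500 = 5.731 mol
Cathode: Sn²⁺ + 2e⁻ → Sn → n(Sn) = 5.731/2 = 2.866 mol → 340 g
Anode: 2H₂O → O₂ + 4H⁺ + 4e⁻ → n(O₂) = 5.731/4 = 1.433 mol → 34.4 L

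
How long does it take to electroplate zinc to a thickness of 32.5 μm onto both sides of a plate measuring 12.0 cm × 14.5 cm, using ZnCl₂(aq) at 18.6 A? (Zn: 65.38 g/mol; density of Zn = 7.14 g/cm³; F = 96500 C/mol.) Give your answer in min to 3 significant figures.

Plated area = 2 × 12.0 × 14.5 = 348.0 cm²
Volume = 348.0 × 32.5×10⁻⁴ cm = 1.131 cm³
m(Zn) = 1.131 × 7.14 = 8.075 g
n(Zn) = 8.075 / 65.38 = 0.1235 mol; n(e⁻) = 2 × 0.1235 = 0.2470 mol
Q = 0.2470 × 96500 = 23840 C
t = 23840 / 18.6 = 1282 s = 21.4 min

21.4 min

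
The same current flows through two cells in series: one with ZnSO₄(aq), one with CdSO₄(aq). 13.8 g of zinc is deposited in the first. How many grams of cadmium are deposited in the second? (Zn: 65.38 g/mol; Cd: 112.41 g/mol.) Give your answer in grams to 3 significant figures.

n(Zn) = 13.8 / 65.38 = 0.2111 mol
Zn²⁺ + 2e⁻ → Zn, so n(e⁻) = 2 × 0.2111 = 0.4222 mol
In series, the same 0.4222 mol of electrons flows through the second cell.
Cd²⁺ + 2e⁻ → Cd, so n(Cd) = 0.4222 / 2 = 0.2111 mol
m(Cd) = 0.2111 × 112.41 = 23.7 g

23.7 g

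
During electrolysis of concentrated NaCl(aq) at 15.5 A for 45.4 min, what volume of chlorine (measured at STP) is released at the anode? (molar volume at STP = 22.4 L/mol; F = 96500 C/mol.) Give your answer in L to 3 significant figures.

4.90 L

Q = It = 15.5 × 2724 = 42220 C
n(e⁻) = 42220 / 96500 = 0.4375 mol
2Cl⁻ → Cl₂ + 2e⁻, so n(Cl₂) = 0.4375 / 2 = 0.2188 mol
V = 0.2188 × 22.4 = 4.901 L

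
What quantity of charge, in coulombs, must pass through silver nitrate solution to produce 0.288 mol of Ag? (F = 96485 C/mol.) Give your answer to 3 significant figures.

Ag⁺ + e⁻ → Ag, so n(e⁻) = 1 × 0.288 = 0.2880 mol
Q = 0.2880 × 96485 = 27790 C

27800 C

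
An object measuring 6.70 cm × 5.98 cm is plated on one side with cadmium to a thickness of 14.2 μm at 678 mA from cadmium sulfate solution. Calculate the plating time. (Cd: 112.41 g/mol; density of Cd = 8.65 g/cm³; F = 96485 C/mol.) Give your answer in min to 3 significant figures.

20.8 min

Plated area = 6.70 × 5.98 = 40.07 cm²
Volume = 40.07 × 14.2×10⁻⁴ cm = 0.05690 cm³
m(Cd) = 0.05690 × 8.65 = 0.4922 g
n(Cd) = 0.4922 / 112.41 = 0.004379 mol; n(e⁻) = 2 × 0.004379 = 0.008758 mol
Q = 0.008758 × 96485 = 845.0 C
t = 845.0 / 0.678 = 1246 s = 20.8 min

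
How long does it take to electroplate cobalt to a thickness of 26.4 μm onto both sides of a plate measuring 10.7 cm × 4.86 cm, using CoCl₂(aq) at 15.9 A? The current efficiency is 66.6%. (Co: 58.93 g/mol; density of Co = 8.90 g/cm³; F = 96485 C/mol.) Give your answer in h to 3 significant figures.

Plated area = 2 × 10.7 × 4.86 = 104.0 cm²
Volume = 104.0 × 26.4×10⁻⁴ cm = 0.2746 cm³
m(Co) = 0.2746 × 8.90 = 2.444 g
n(Co) = 2.444 / 58.93 = 0.04147 mol; n(e⁻) = 2 × 0.04147 = 0.08294 mol
Q = 0.08294 × 96485 / 0.666 = 12020 C
t = 12020 / 15.9 = 756.0 s = 0.210 h

0.210 h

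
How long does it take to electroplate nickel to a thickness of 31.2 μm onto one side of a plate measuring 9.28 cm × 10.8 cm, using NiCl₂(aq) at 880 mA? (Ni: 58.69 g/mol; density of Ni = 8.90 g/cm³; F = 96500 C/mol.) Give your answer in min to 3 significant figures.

173 min

Plated area = 9.28 × 10.8 = 100.2 cm²
Volume = 100.2 × 31.2×10⁻⁴ cm = 0.3126 cm³
m(Ni) = 0.3126 × 8.90 = 2.782 g
n(Ni) = 2.782 / 58.69 = 0.04740 mol; n(e⁻) = 2 × 0.04740 = 0.09480 mol
Q = 0.09480 × 96500 = 9148 C
t = 9148 / 0.880 = 10400 s = 173 min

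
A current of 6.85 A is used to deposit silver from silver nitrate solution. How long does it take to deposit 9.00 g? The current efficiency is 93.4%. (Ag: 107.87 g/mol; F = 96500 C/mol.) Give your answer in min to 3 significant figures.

n(Ag) = 9.00 / 107.87 = 0.08343 mol
Ag⁺ + e⁻ → Ag, so n(e⁻) = 0.08343 mol
Q = 0.08343 × 96500 / 0.934 = 8620 C
t = Q / I = 8620 / 6.85 = 1258 s = 21.0 min

21.0 min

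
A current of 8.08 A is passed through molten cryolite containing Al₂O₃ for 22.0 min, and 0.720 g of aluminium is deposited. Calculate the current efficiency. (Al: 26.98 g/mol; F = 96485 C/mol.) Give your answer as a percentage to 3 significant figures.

Q = 8.08 × 1320 = 10670 C
n(e⁻) = 10670 / 96485 = 0.1106 mol
Al³⁺ + 3e⁻ → Al, so theoretical n(Al) = 0.03687 mol → 0.9948 g
Efficiency = 0.720 / 0.9948 = 0.7238 = 72.4%

72.4%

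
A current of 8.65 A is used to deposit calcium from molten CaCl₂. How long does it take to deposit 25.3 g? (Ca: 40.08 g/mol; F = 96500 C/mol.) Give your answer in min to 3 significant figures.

n(Ca) = 25.3 / 40.08 = 0.6312 mol
Ca²⁺ + 2e⁻ → Ca, so n(e⁻) = 2 × 0.6312 = 1.262 mol
Q = 1.262 × 96500 = 1.218×10^5 C
t = Q / I = 1.218×10^5 / 8.65 = 14080 s = 235 min

235 min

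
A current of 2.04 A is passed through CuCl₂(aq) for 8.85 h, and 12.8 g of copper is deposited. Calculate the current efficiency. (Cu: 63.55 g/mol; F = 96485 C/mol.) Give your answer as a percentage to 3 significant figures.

Q = 2.04 × 31860 = 64990 C
n(e⁻) = 64990 / 96485 = 0.6736 mol
Cu²⁺ + 2e⁻ → Cu, so theoretical n(Cu) = 0.3368 mol → 21.40 g
Efficiency = 12.8 / 21.40 = 0.5981 = 59.8%

59.8%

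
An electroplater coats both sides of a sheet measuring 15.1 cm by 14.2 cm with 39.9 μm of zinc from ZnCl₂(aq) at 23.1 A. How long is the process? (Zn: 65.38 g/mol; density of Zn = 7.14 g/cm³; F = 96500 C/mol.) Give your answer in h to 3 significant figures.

Plated area = 2 × 15.1 × 14.2 = 428.8 cm²
Volume = 428.8 × 39.9×10⁻⁴ cm = 1.711 cm³
m(Zn) = 1.711 × 7.14 = 12.22 g
n(Zn) = 12.22 / 65.38 = 0.1869 mol; n(e⁻) = 2 × 0.1869 = 0.3738 mol
Q = 0.3738 × 96500 = 36070 C
t = 36070 / 23.1 = 1561 s = 0.434 h

0.434 h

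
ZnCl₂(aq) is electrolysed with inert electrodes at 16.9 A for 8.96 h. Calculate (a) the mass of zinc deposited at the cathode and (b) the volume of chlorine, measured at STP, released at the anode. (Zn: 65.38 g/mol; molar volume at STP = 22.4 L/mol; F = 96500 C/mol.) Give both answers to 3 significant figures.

185 g Zn; 63.3 L Cl₂

Q = 16.9 × 32256 = 5.451×10^5 C; n(e⁻) = 5.451×10^5 / 96500 = 5.649 mol
Cathode: Zn²⁺ + 2e⁻ → Zn → n(Zn) = 5.649/2 = 2.825 mol → 185 g
Anode: 2Cl⁻ → Cl₂ + 2e⁻ → n(Cl₂) = 5.649/2 = 2.825 mol → 63.3 L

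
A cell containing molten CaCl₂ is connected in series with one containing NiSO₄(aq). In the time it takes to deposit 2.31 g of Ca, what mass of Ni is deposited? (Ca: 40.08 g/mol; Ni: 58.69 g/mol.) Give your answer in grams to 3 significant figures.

3.38 g

n(Ca) = 2.31 / 40.08 = 0.05763 mol
Ca²⁺ + 2e⁻ → Ca, so n(e⁻) = 2 × 0.05763 = 0.1153 mol
In series, the same 0.1153 mol of electrons flows through the second cell.
Ni²⁺ + 2e⁻ → Ni, so n(Ni) = 0.1153 / 2 = 0.05765 mol
m(Ni) = 0.05765 × 58.69 = 3.38 g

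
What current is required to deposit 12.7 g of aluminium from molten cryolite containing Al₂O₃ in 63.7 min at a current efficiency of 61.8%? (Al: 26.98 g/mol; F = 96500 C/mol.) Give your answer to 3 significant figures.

n(Al) = 12.7 / 26.98 = 0.4707 mol
Al³⁺ + 3e⁻ → Al, so n(e⁻) = 3 × 0.4707 = 1.412 mol
Q = 1.412 × 96500 / 0.618 = 2.205×10^5 C
I = Q / t = 2.205×10^5 / 3822 s = 57.7 A

57.7 A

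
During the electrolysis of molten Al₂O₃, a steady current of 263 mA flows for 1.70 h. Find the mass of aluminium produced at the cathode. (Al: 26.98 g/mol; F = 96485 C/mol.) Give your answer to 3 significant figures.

0.150 g

Charge passed = 0.263 × 6120 = 1610 C
Moles of electrons = 1610 / 96485 = 0.01669 mol
Al³⁺ + 3e⁻ → Al, so n(Al) = 0.01669 / 3 = 0.005563 mol
m = 0.005563 × 26.98 = 0.150 g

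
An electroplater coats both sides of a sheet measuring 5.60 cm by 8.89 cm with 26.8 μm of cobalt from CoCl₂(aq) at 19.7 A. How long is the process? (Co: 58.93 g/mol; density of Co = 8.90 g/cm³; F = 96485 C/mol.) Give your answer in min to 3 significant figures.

Plated area = 2 × 5.60 × 8.89 = 99.57 cm²
Volume = 99.57 × 26.8×10⁻⁴ cm = 0.2668 cm³
m(Co) = 0.2668 × 8.90 = 2.375 g
n(Co) = 2.375 / 58.93 = 0.04030 mol; n(e⁻) = 2 × 0.04030 = 0.08060 mol
Q = 0.08060 × 96485 = 7777 C
t = 7777 / 19.7 = 394.8 s = 6.58 min

6.58 min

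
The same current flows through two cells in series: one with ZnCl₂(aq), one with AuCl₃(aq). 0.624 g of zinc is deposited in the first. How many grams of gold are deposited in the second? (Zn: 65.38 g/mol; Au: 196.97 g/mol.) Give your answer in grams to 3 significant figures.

n(Zn) = 0.624 / 65.38 = 0.009544 mol
Zn²⁺ + 2e⁻ → Zn, so n(e⁻) = 2 × 0.009544 = 0.01909 mol
In series, the same 0.01909 mol of electrons flows through the second cell.
Au³⁺ + 3e⁻ → Au, so n(Au) = 0.01909 / 3 = 0.006363 mol
m(Au) = 0.006363 × 196.97 = 1.25 g

1.25 g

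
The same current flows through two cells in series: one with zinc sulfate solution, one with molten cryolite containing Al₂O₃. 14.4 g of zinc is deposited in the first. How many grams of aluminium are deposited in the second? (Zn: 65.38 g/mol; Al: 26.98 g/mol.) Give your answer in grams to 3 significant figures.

n(Zn) = 14.4 / 65.38 = 0.2203 mol
Zn²⁺ + 2e⁻ → Zn, so n(e⁻) = 2 × 0.2203 = 0.4406 mol
Since the cells are in series, n(e⁻) in the Al cell is also 0.4406 mol.
Al³⁺ + 3e⁻ → Al, so n(Al) = 0.4406 / 3 = 0.1469 mol
m(Al) = 0.1469 × 26.98 = 3.96 g

3.96 g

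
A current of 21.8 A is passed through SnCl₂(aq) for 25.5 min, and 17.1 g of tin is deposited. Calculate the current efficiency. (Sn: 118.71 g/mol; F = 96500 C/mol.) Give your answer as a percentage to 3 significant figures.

Q = 21.8 × 1530 = 33350 C
n(e⁻) = 33350 / 96500 = 0.3456 mol
Sn²⁺ + 2e⁻ → Sn, so theoretical n(Sn) = 0.1728 mol → 20.51 g
Efficiency = 17.1 / 20.51 = 0.8337 = 83.4%

83.4%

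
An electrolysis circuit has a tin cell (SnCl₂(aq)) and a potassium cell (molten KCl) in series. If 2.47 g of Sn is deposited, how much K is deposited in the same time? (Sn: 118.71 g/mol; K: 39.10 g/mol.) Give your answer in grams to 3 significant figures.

1.63 g

n(Sn) = 2.47 / 118.71 = 0.02081 mol
Sn²⁺ + 2e⁻ → Sn, so n(e⁻) = 2 × 0.02081 = 0.04162 mol
The cells are in series, so the same charge (and hence the same n(e⁻) = 0.04162 mol) passes through both.
K⁺ + e⁻ → K, so n(K) = 0.04162 mol
m(K) = 0.04162 × 39.10 = 1.63 g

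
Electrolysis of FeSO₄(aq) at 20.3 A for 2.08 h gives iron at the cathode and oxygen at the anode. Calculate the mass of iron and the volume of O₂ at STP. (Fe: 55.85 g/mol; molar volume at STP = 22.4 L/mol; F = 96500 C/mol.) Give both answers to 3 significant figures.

44.0 g Fe; 8.82 L O₂

Q = 20.3 × 7488 = 1.520×10^5 C; n(e⁻) = 1.520×10^5 / 96500 = 1.575 mol
Cathode: Fe²⁺ + 2e⁻ → Fe → n(Fe) = 1.575/2 = 0.7875 mol → 44.0 g
Anode: 2H₂O → O₂ + 4H⁺ + 4e⁻ → n(O₂) = 1.575/4 = 0.3938 mol → 8.82 L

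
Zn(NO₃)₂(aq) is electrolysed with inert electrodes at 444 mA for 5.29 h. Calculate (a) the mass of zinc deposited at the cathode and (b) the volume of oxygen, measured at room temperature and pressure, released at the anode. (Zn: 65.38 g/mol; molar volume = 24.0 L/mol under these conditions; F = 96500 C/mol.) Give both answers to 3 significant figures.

Q = 0.444 × 19044 = 8456 C; n(e⁻) = 8456 / 96500 = 0.08763 mol
Cathode: Zn²⁺ + 2e⁻ → Zn → n(Zn) = 0.08763/2 = 0.04382 mol → 2.86 g
Anode: 2H₂O → O₂ + 4H⁺ + 4e⁻ → n(O₂) = 0.08763/4 = 0.02191 mol → 0.526 L

2.86 g Zn; 0.526 L O₂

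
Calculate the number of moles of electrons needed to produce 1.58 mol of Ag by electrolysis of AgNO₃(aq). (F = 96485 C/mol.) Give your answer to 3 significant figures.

Ag⁺ + e⁻ → Ag, so n(e⁻) = 1 × 1.58 = 1.580 mol

1.58 mol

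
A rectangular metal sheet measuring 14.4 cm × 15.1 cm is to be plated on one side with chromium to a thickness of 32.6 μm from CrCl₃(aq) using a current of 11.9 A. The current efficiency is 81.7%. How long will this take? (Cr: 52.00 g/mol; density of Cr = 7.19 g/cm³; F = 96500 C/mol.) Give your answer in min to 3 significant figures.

48.6 min

Plated area = 14.4 × 15.1 = 217.4 cm²
Volume = 217.4 × 32.6×10⁻⁴ cm = 0.7087 cm³
m(Cr) = 0.7087 × 7.19 = 5.096 g
n(Cr) = 5.096 / 52.00 = 0.09800 mol; n(e⁻) = 3 × 0.09800 = 0.2940 mol
Q = 0.2940 × 96500 / 0.817 = 34730 C
t = 34730 / 11.9 = 2918 s = 48.6 min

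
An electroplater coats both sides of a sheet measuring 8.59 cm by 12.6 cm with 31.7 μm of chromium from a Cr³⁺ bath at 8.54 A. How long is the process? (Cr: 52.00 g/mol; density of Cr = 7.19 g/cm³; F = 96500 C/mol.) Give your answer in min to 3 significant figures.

Plated area = 2 × 8.59 × 12.6 = 216.5 cm²
Volume = 216.5 × 31.7×10⁻⁴ cm = 0.6863 cm³
m(Cr) = 0.6863 × 7.19 = 4.934 g
n(Cr) = 4.934 / 52.00 = 0.09488 mol; n(e⁻) = 3 × 0.09488 = 0.2846 mol
Q = 0.2846 × 96500 = 27460 C
t = 27460 / 8.54 = 3215 s = 53.6 min

53.6 min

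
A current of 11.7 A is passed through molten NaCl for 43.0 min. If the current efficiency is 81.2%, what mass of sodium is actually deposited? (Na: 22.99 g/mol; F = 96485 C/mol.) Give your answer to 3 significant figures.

Q = 11.7 × 2580 = 30190 C
n(e⁻) = 30190 / 96485 = 0.3129 mol
Na⁺ + e⁻ → Na, so theoretical m(Na) = 0.3129 × 22.99 = 7.194 g
Actual mass = 81.2% × 7.194 = 5.84 g

5.84 g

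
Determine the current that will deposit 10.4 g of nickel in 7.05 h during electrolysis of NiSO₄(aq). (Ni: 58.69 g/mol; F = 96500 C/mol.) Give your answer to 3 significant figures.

1.35 A

n(Ni) = 10.4 / 58.69 = 0.1772 mol
Ni²⁺ + 2e⁻ → Ni, so n(e⁻) = 2 × 0.1772 = 0.3544 mol
Q = 0.3544 × 96500 = 34200 C
I = Q / t = 34200 / 25380 s = 1.35 A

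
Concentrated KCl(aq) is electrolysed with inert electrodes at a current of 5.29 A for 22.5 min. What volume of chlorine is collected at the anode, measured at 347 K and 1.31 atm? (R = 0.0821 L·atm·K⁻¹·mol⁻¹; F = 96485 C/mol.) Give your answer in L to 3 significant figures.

0.805 L

Charge passed = 5.29 × 1350 = 7142 C
n(e⁻) = 7142 / 96485 = 0.07402 mol
2Cl⁻ → Cl₂ + 2e⁻, so n(Cl₂) = 0.07402 / 2 = 0.03701 mol
V = nRT/P = 0.03701 × 0.0821 × 347 / 1.31 = 0.8049 L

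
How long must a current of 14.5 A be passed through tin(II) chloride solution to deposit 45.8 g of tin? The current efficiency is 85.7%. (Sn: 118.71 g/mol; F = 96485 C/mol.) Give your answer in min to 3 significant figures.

99.9 min

n(Sn) = 45.8 / 118.71 = 0.3858 mol
Sn²⁺ + 2e⁻ → Sn, so n(e⁻) = 2 × 0.3858 = 0.7716 mol
Q = 0.7716 × 96485 / 0.857 = 86870 C
t = Q / I = 86870 / 14.5 = 5991 s = 99.9 min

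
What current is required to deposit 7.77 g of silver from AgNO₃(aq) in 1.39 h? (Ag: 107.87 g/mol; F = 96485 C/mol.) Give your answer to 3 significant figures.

1.39 A

n(Ag) = 7.77 / 107.87 = 0.07203 mol
Ag⁺ + e⁻ → Ag, so n(e⁻) = 0.07203 mol
Q = 0.07203 × 96485 = 6950 C
I = Q / t = 6950 / 5004 s = 1.39 A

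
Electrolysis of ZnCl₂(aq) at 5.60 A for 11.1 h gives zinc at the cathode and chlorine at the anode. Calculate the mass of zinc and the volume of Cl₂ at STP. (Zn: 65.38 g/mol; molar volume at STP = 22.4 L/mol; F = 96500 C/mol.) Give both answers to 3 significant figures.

75.8 g Zn; 26.0 L Cl₂

Q = 5.60 × 39960 = 2.238×10^5 C; n(e⁻) = 2.238×10^5 / 96500 = 2.319 mol
Cathode: Zn²⁺ + 2e⁻ → Zn → n(Zn) = 2.319/2 = 1.160 mol → 75.8 g
Anode: 2Cl⁻ → Cl₂ + 2e⁻ → n(Cl₂) = 2.319/2 = 1.160 mol → 26.0 L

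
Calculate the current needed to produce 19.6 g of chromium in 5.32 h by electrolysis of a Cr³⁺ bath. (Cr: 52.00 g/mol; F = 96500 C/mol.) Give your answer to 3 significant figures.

n(Cr) = 19.6 / 52.00 = 0.3769 mol
Cr³⁺ + 3e⁻ → Cr, so n(e⁻) = 3 × 0.3769 = 1.131 mol
Q = 1.131 × 96500 = 1.091×10^5 C
I = Q / t = 1.091×10^5 / 19152 s = 5.70 A

5.70 A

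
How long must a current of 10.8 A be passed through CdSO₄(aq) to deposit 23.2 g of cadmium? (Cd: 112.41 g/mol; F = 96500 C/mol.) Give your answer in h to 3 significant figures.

1.02 h

n(Cd) = 23.2 / 112.41 = 0.2064 mol
Cd²⁺ + 2e⁻ → Cd, so n(e⁻) = 2 × 0.2064 = 0.4128 mol
Q = 0.4128 × 96500 = 39840 C
t = Q / I = 39840 / 10.8 = 3689 s = 1.02 h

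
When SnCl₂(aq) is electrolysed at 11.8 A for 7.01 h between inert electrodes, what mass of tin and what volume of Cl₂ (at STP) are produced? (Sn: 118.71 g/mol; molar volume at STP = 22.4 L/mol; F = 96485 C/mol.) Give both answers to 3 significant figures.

Q = 11.8 × 25236 = 2.978×10^5 C; n(e⁻) = 2.978×10^5 / 96485 = 3.086 mol
Cathode: Sn²⁺ + 2e⁻ → Sn → n(Sn) = 3.086/2 = 1.543 mol → 183 g
Anode: 2Cl⁻ → Cl₂ + 2e⁻ → n(Cl₂) = 3.086/2 = 1.543 mol → 34.6 L

183 g Sn; 34.6 L Cl₂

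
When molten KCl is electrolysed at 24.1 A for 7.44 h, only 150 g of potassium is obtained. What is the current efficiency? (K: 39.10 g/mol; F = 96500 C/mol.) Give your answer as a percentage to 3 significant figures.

Q = 24.1 × 26784 = 6.455×10^5 C
n(e⁻) = 6.455×10^5 / 96500 = 6.689 mol
K⁺ + e⁻ → K, so theoretical n(K) = 6.689 mol → 261.5 g
Efficiency = 150 / 261.5 = 0.5736 = 57.4%

57.4%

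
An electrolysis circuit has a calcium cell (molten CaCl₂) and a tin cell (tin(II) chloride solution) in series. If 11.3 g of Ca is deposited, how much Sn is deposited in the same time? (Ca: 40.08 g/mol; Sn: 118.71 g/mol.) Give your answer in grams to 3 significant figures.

33.5 g

n(Ca) = 11.3 / 40.08 = 0.2819 mol
Ca²⁺ + 2e⁻ → Ca, so n(e⁻) = 2 × 0.2819 = 0.5638 mol
Since the cells are in series, n(e⁻) in the Sn cell is also 0.5638 mol.
Sn²⁺ + 2e⁻ → Sn, so n(Sn) = 0.5638 / 2 = 0.2819 mol
m(Sn) = 0.2819 × 118.71 = 33.5 g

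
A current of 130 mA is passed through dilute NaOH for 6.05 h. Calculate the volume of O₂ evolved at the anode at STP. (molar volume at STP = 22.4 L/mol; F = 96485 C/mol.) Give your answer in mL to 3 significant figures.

Q = 0.130 A × 21780 s = 2831 C
Moles of electrons = 2831 / 96485 = 0.02934 mol
2H₂O → O₂ + 4H⁺ + 4e⁻, so n(O₂) = 0.02934 / 4 = 0.007335 mol
V = 0.007335 × 22.4 = 0.1643 L
= 164 mL

164 mL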